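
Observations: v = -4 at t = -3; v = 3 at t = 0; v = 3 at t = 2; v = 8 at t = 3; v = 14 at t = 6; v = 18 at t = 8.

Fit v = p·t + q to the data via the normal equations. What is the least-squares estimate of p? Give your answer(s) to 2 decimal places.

The normal system AᵀA·[p, q]ᵀ = Aᵀv is [[122, 16]; [16, 6]]·[p, q]ᵀ = [270, 42]ᵀ.
det = 122·6 − 16² = 476.
p = (270·6 − 16·42)/476 = 237/119; q = (122·42 − 16·270)/476 = 201/119.

p = 1.99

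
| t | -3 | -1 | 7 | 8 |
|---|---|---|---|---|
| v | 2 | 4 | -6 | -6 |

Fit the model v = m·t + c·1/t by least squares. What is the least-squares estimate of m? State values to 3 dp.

Normal-equation sums: Σt·t = 123, Σt·1/t = 4, Σ1/t·1/t = 32377/28224.
Moment sums: Σt·v = -100, Σ1/t·v = -527/84.
Normal equations: [[123, 4]; [4, 32377/28224]]·[m, c]ᵀ = [-100, -527/84]ᵀ.
Determinant 123·(32377/28224) − 4² = 1176929/9408.
m = ((-100)·(32377/28224) − 4·(-527/84))/(1176929/9408) = -2529412/3530787; c = (123·(-527/84) − 4·(-100))/(1176929/9408) = -3496752/1176929.

m = -0.716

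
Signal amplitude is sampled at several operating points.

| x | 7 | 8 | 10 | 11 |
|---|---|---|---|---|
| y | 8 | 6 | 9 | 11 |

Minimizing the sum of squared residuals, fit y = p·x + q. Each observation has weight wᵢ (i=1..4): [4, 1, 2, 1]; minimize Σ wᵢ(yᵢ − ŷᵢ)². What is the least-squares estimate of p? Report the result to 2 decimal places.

p = 0.60

AᵀWA·[p, q]ᵀ = AᵀWy reads: 581·p + 67·q = 573;  67·p + 8·q = 67.
(Σwᵢ·x·x = 581, Σwᵢ·x = 67, Σwᵢ·1 = 8, Σwᵢ·x·y = 573, Σwᵢ·y = 67.)
Determinant 581·8 − 67² = 159.
p = (573·8 − 67·67)/159 = 95/159; q = (581·67 − 67·573)/159 = 536/159.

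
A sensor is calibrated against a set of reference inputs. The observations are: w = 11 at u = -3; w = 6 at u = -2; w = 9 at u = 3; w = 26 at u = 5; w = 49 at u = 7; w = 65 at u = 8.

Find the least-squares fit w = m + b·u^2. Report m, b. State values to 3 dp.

Entries of XᵀX: Σ1 = 6, Σu^2 = 160, Σu^2·u^2 = 7300.
Right-hand side: Σw = 166, Σu^2·w = 7415.
det = 6·7300 − 160² = 18200.
m = (166·7300 − 160·7415)/18200 = 127/91; b = (6·7415 − 160·166)/18200 = 1793/1820.

m = 1.396, b = 0.985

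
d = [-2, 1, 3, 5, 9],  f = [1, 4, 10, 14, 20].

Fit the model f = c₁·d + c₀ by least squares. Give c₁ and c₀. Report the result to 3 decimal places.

From the data, Σd·d = 120, Σd = 16, Σ1 = 5.
Moment sums: Σd·f = 282, Σf = 49.
Eliminating c₀: 5·(row 1) − 16·(row 2) gives 344·c₁ = 5·282 − 16·49 = 626, so c₁ = 313/172.
Then c₀ = (49 − 16·(313/172))/5 = 171/43.

c₁ = 1.820, c₀ = 3.977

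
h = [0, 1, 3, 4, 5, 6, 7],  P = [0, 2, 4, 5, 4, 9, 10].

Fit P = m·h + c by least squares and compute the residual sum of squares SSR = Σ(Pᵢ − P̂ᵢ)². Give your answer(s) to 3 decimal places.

With design matrix A, AᵀA = [[136, 26]; [26, 7]] and AᵀP = [178, 34]ᵀ.
det = 136·7 − 26² = 276.
m = (178·7 − 26·34)/276 = 181/138; c = (136·34 − 26·178)/276 = -1/69.
Residuals: 1/69, 97/138, 11/138, -16/69, -117/46, 79/69, 5/6; SSR = 623/69.

SSR = 9.029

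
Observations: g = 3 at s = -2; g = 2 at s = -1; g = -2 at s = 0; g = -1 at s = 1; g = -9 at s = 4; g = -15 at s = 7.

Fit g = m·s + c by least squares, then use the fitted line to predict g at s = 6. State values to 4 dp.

ĝ = -12.8232

The normal system MᵀM·[m, c]ᵀ = Mᵀg is [[71, 9]; [9, 6]]·[m, c]ᵀ = [-150, -22]ᵀ.
Determinant 71·6 − 9² = 345.
m = ((-150)·6 − 9·(-22))/345 = -234/115; c = (71·(-22) − 9·(-150))/345 = -212/345.
At s = 6: ĝ = (-234/115)·(6) + (-212/345)·(1) = -4424/345.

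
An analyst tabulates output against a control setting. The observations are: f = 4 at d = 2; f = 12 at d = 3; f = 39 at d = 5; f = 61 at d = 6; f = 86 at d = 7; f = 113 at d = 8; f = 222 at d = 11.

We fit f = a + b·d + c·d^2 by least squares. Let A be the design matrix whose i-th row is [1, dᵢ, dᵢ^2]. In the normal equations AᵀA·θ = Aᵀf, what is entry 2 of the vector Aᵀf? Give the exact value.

4553

Entry 2 ↔ basis d, so (Aᵀf)_{2} = Σᵢ (d)·fᵢ = (2)·(4) + (3)·(12) + (5)·(39) + (6)·(61) + (7)·(86) + (8)·(113) + (11)·(222) = 4553.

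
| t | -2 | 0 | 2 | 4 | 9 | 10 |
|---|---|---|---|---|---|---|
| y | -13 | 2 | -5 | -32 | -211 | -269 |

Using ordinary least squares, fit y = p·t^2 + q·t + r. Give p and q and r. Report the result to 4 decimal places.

From the data, Σt^2·t^2 = 16849, Σt^2·t = 1793, Σt^2 = 205, Σt·t = 205, Σt = 23, Σ1 = 6.
For Xᵀy: Σt^2·y = -44575, Σt·y = -4701, Σy = -528.
Normal equations: [[16849, 1793, 205]; [1793, 205, 23]; [205, 23, 6]]·[p, q, r]ᵀ = [-44575, -4701, -528]ᵀ.
Inverting the 3×3 Gram matrix, [p, q, r]ᵀ = [-605981/203730, 555823/203730, 107576/33955]ᵀ.

p = -2.9744, q = 2.7282, r = 3.1682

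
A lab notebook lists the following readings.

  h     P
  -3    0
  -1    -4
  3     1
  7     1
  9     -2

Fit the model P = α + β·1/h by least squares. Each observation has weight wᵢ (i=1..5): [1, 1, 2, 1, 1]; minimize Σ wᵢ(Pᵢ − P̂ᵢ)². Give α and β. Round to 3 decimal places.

α = -0.275, β = 3.275

Sums needed: Σwᵢ·1 = 6, Σwᵢ·1/h = -26/63, Σwᵢ·1/h·1/h = 5422/3969.
Moment sums: Σwᵢ·P = -3, Σwᵢ·1/h·P = 289/63.
So AᵀWA·[α, β]ᵀ = AᵀWP: [[6, -26/63]; [-26/63, 5422/3969]]·[α, β]ᵀ = [-3, 289/63]ᵀ.
Eliminating β: (5422/3969)·(row 1) − (-26/63)·(row 2) gives (31856/3969)·α = (5422/3969)·(-3) − (-26/63)·(289/63) = -8752/3969, so α = -547/1991.
Then β = ((289/63) − (-26/63)·(-547/1991))/(5422/3969) = 13041/3982.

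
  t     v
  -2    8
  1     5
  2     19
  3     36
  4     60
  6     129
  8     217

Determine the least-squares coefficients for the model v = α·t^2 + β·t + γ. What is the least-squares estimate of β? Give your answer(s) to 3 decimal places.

β = 2.711

Setting ∂/∂α … = 0 gives: 5762·α + 820·β + 134·γ = 19929;  820·α + 134·β + 22·γ = 2885;  134·α + 22·β + 7·γ = 474.
(Σt^2·t^2 = 5762, Σt^2·t = 820, Σt^2 = 134, Σt·t = 134, Σt = 22, Σ1 = 7, Σt^2·v = 19929, Σt·v = 2885, Σv = 474.)
Solving the 3×3 system (Gaussian elimination) gives α = 516331/168882, β = 457873/168882, γ = 2682/4021.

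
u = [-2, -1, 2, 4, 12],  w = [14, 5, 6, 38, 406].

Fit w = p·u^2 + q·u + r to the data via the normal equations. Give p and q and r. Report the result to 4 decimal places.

p = 3.0085, q = -2.1530, r = -1.4298

With design matrix X, XᵀX = [[21025, 1791, 169]; [1791, 169, 15]; [169, 15, 5]] and Xᵀw = [59157, 5003, 469]ᵀ.
Row-reducing yields p = 117583/39083, q = -84146/39083, r = -55882/39083.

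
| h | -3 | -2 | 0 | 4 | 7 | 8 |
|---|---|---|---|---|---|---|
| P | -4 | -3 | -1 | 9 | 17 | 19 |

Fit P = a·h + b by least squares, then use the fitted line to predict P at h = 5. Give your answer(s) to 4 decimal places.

The normal system AᵀA·[a, b]ᵀ = AᵀP is [[142, 14]; [14, 6]]·[a, b]ᵀ = [325, 37]ᵀ.
Eliminating b: 6·(row 1) − 14·(row 2) gives 656·a = 6·325 − 14·37 = 1432, so a = 179/82.
Then b = (37 − 14·(179/82))/6 = 44/41.
At h = 5: P̂ = (179/82)·(5) + (44/41)·(1) = 983/82.

P̂ = 11.9878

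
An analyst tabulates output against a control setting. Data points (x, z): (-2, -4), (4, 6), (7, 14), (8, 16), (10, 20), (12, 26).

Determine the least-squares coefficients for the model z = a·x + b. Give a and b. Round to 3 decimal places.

With design matrix M, MᵀM = [[377, 39]; [39, 6]] and Mᵀz = [770, 78]ᵀ.
Δ = 377·6 − 39² = 741.
a = (770·6 − 39·78)/741 = 526/247; b = (377·78 − 39·770)/741 = -16/19.

a = 2.130, b = -0.842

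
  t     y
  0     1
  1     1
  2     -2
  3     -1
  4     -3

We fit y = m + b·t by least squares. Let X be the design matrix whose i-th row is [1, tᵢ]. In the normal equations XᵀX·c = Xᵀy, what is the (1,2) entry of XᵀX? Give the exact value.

Row 1 ↔ basis 1, column 2 ↔ basis t, so (XᵀX)_{1,2} = Σᵢ t = (1)·(0) + (1)·(1) + (1)·(2) + (1)·(3) + (1)·(4) = 10.

10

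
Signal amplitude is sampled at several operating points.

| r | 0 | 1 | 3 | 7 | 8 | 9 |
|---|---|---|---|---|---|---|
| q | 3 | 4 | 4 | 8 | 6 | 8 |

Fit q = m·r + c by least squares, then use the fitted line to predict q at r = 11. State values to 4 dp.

q̂ = 8.7818

Setting ∂/∂m … = 0 gives: 204·m + 28·c = 192;  28·m + 6·c = 33.
(Σr·r = 204, Σr = 28, Σ1 = 6, Σr·q = 192, Σq = 33.)
Δ = 204·6 − 28² = 440.
m = (192·6 − 28·33)/440 = 57/110; c = (204·33 − 28·192)/440 = 339/110.
At r = 11: q̂ = (57/110)·(11) + (339/110)·(1) = 483/55.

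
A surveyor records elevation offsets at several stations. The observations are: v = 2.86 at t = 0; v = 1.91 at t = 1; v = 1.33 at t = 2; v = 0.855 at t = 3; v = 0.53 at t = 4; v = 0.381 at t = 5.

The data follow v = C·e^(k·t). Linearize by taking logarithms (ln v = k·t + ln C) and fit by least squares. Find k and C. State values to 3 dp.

k = -0.410, C = 2.898

Linearized form: ln v = k·t + ln C. From the 6 transformed points,
AᵀA = [[55.0000, 15.0000]; [15.0000, 6]], rhs = [-6.6168, 0.2266]ᵀ  (here Σt = 15.0000, Σ(t)² = 55.0000, Σln v = 0.2266, Σt·ln v = -6.6168).
Slope k = (n·Σt·ln v − Σt·Σln v)/(n·Σ(t)² − (Σt)²) = (6·-6.6168 − 15.0000·0.2266)/105.0000 = -0.41048; ln C = (Σln v − k·Σt)/n = 1.06396, so C = exp(1.06396) = 2.89782.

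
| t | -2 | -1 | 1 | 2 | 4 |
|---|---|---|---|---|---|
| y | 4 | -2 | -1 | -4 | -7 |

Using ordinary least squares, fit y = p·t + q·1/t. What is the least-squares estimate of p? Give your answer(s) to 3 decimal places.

p = -2.077

Entries of MᵀM: Σt·t = 26, Σt·1/t = 5, Σ1/t·1/t = 41/16.
Moment sums: Σt·y = -43, Σ1/t·y = -19/4.
MᵀM·[p, q]ᵀ = Mᵀy becomes [[26, 5]; [5, 41/16]]·[p, q]ᵀ = [-43, -19/4]ᵀ.
Δ = 26·(41/16) − 5² = 333/8.
p = ((-43)·(41/16) − 5·(-19/4))/(333/8) = -461/222; q = (26·(-19/4) − 5·(-43))/(333/8) = 244/111.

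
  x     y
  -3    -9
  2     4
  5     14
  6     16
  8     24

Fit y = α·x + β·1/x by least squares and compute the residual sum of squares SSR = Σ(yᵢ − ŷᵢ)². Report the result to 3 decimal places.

Entries of AᵀA: Σx·x = 138, Σx·1/x = 5, Σ1/x·1/x = 6401/14400.
For Aᵀy: Σx·y = 393, Σ1/x·y = 202/15.
Normal equations: [[138, 5]; [5, 6401/14400]]·[α, β]ᵀ = [393, 202/15]ᵀ.
Determinant 138·(6401/14400) − 5² = 87223/2400.
α = (393·(6401/14400) − 5·(202/15))/(87223/2400) = 515331/174446; β = (138·(202/15) − 5·393)/(87223/2400) = -255840/87223.
Residuals: -194581/174446, -38519/87223, -32075/174446, -107785/87223, 64008/87223; SSR = 617291/174446.

SSR = 3.539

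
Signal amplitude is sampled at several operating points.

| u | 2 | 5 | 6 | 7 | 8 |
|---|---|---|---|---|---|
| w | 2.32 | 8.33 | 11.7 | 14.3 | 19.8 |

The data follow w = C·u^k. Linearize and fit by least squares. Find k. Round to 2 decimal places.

k = 1.51

Taking logs, ln w = k·ln u + ln C, so regress ln w on ln u.
Sums: Σln u = 8.1197, Σ(ln u)² = 14.3918, Σln w = 11.0670, Σln u·ln w = 19.7873.
Normal system: [[14.3918, 8.1197]; [8.1197, 5]]·[k, ln C]ᵀ = [19.7873, 11.0670]ᵀ.
Solving (det = 6.0295): k = 1.50528, ln C = -0.23110.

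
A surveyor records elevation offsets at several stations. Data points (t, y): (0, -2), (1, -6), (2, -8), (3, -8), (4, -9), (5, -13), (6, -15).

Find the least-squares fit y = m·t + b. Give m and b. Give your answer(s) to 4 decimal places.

m = -1.9286, b = -2.9286

With design matrix X, XᵀX = [[91, 21]; [21, 7]] and Xᵀy = [-237, -61]ᵀ.
Δ = 91·7 − 21² = 196.
m = ((-237)·7 − 21·(-61))/196 = -27/14; b = (91·(-61) − 21·(-237))/196 = -41/14.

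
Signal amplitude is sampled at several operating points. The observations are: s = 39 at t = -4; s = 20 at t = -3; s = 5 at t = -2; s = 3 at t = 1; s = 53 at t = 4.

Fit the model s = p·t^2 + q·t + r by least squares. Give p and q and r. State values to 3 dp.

Normal-equation sums: Σt^2·t^2 = 610, Σt^2·t = -34, Σt^2 = 46, Σt·t = 46, Σt = -4, Σ1 = 5.
For Aᵀs: Σt^2·s = 1675, Σt·s = -11, Σs = 120.
AᵀA·[p, q, r]ᵀ = Aᵀs becomes [[610, -34, 46]; [-34, 46, -4]; [46, -4, 5]]·[p, q, r]ᵀ = [1675, -11, 120]ᵀ.
Inverting the 3×3 Gram matrix, [p, q, r]ᵀ = [2327/768, 1373/768, -313/128]ᵀ.

p = 3.030, q = 1.788, r = -2.445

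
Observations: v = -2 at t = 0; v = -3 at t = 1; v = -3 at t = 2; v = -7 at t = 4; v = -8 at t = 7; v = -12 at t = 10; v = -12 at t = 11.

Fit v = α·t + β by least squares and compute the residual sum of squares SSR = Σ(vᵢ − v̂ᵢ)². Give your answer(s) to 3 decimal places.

Normal-equation sums: Σt·t = 291, Σt = 35, Σ1 = 7.
Right-hand side: Σt·v = -345, Σv = -47.
Δ = 291·7 − 35² = 812.
α = ((-345)·7 − 35·(-47))/812 = -55/58; β = (291·(-47) − 35·(-345))/812 = -801/406.
Residuals: -11/406, -16/203, 353/406, -501/406, 124/203, -221/406, 82/203; SSR = 633/203.

SSR = 3.118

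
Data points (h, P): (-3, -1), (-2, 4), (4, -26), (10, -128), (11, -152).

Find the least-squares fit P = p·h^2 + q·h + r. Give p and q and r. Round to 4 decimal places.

The normal system MᵀM·[p, q, r]ᵀ = MᵀP is [[24994, 2360, 250]; [2360, 250, 20]; [250, 20, 5]]·[p, q, r]ᵀ = [-31601, -3061, -303]ᵀ.
Row-reducing yields p = -553/538, q = -121341/45730, r = 32188/22865.

p = -1.0279, q = -2.6534, r = 1.4077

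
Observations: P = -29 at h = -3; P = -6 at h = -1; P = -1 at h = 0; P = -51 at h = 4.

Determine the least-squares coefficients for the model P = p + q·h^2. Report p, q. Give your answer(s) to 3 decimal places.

p = -1.846, q = -3.062

Setting ∂/∂p … = 0 gives: 4·p + 26·q = -87;  26·p + 338·q = -1083.
(Σ1 = 4, Σh^2 = 26, Σh^2·h^2 = 338, ΣP = -87, Σh^2·P = -1083.)
Eliminating q: 338·(row 1) − 26·(row 2) gives 676·p = 338·(-87) − 26·(-1083) = -1248, so p = -24/13.
Then q = ((-1083) − 26·(-24/13))/338 = -1035/338.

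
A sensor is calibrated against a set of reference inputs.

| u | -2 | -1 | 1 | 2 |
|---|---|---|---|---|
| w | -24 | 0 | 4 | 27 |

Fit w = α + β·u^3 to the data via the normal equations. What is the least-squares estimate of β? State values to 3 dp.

β = 3.169

AᵀA·[α, β]ᵀ = Aᵀw reads: 4·α + 0·β = 7;  0·α + 130·β = 412.
(Σ1 = 4, Σu^3 = 0, Σu^3·u^3 = 130, Σw = 7, Σu^3·w = 412.)
Eliminating β: 130·(row 1) − 0·(row 2) gives 520·α = 130·7 − 0·412 = 910, so α = 7/4.
Then β = (412 − 0·(7/4))/130 = 206/65.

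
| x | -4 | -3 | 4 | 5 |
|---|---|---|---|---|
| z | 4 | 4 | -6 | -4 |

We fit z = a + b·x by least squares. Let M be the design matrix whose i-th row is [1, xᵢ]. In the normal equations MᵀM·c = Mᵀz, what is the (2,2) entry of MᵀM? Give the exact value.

Row 2 ↔ basis x, column 2 ↔ basis x, so (MᵀM)_{2,2} = Σᵢ (x)·(x) = (-4)·(-4) + (-3)·(-3) + (4)·(4) + (5)·(5) = 66.

66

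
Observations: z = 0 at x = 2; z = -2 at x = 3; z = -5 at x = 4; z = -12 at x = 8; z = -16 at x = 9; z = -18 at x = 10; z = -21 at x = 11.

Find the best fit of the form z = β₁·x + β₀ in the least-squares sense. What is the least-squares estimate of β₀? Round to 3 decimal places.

β₀ = 4.656

Sums needed: Σx·x = 395, Σx = 47, Σ1 = 7.
Moment sums: Σx·z = -677, Σz = -74.
AᵀA·[β₁, β₀]ᵀ = Aᵀz becomes [[395, 47]; [47, 7]]·[β₁, β₀]ᵀ = [-677, -74]ᵀ.
Determinant 395·7 − 47² = 556.
β₁ = ((-677)·7 − 47·(-74))/556 = -1261/556; β₀ = (395·(-74) − 47·(-677))/556 = 2589/556.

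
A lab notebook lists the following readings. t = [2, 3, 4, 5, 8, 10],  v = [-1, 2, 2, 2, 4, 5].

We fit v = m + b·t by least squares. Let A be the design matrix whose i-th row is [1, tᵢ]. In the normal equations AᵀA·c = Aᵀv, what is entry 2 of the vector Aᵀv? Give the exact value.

104

Entry 2 ↔ basis t, so (Aᵀv)_{2} = Σᵢ (t)·vᵢ = (2)·(-1) + (3)·(2) + (4)·(2) + (5)·(2) + (8)·(4) + (10)·(5) = 104.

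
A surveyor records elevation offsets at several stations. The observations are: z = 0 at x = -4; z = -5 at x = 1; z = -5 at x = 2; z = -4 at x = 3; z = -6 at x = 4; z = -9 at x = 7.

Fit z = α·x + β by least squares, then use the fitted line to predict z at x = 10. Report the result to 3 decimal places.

ẑ = -10.830

Sums needed: Σx·x = 95, Σx = 13, Σ1 = 6.
Moment sums: Σx·z = -114, Σz = -29.
So AᵀA·[α, β]ᵀ = Aᵀz: [[95, 13]; [13, 6]]·[α, β]ᵀ = [-114, -29]ᵀ.
det = 95·6 − 13² = 401.
α = ((-114)·6 − 13·(-29))/401 = -307/401; β = (95·(-29) − 13·(-114))/401 = -1273/401.
At x = 10: ẑ = (-307/401)·(10) + (-1273/401)·(1) = -4343/401.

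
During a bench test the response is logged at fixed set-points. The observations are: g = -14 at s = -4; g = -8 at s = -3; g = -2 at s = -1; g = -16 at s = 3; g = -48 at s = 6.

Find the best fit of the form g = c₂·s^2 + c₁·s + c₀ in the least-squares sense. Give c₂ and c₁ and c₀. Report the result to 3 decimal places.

From the data, Σs^2·s^2 = 1715, Σs^2·s = 151, Σs^2 = 71, Σs·s = 71, Σs = 1, Σ1 = 5.
Right-hand side: Σs^2·g = -2170, Σs·g = -254, Σg = -88.
AᵀA·[c₂, c₁, c₀]ᵀ = Aᵀg becomes [[1715, 151, 71]; [151, 71, 1]; [71, 1, 5]]·[c₂, c₁, c₀]ᵀ = [-2170, -254, -88]ᵀ.
Inverting the 3×3 Gram matrix, [c₂, c₁, c₀]ᵀ = [-4559/4351, -301/229, -10696/4351]ᵀ.

c₂ = -1.048, c₁ = -1.314, c₀ = -2.458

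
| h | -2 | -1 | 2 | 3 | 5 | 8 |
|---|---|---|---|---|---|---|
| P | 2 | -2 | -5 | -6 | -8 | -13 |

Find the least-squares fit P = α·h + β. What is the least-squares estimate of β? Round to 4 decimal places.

β = -1.9520

Forming AᵀA = [[107, 15]; [15, 6]] and AᵀP = [-174, -32]ᵀ gives AᵀA·[α, β]ᵀ = AᵀP.
Eliminating β: 6·(row 1) − 15·(row 2) gives 417·α = 6·(-174) − 15·(-32) = -564, so α = -188/139.
Then β = ((-32) − 15·(-188/139))/6 = -814/417.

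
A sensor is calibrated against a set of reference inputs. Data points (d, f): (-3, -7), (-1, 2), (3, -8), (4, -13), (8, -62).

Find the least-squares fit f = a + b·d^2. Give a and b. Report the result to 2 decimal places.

a = 2.29, b = -1.00

Normal-equation sums: Σ1 = 5, Σd^2 = 99, Σd^2·d^2 = 4515.
Moment sums: Σf = -88, Σd^2·f = -4309.
Normal equations: [[5, 99]; [99, 4515]]·[a, b]ᵀ = [-88, -4309]ᵀ.
det = 5·4515 − 99² = 12774.
a = ((-88)·4515 − 99·(-4309))/12774 = 9757/4258; b = (5·(-4309) − 99·(-88))/12774 = -12833/12774.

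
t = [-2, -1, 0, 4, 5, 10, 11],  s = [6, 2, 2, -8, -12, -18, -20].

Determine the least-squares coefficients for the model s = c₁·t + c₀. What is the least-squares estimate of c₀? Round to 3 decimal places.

The normal equations are: 267·c₁ + 27·c₀ = -506;  27·c₁ + 7·c₀ = -48.
(Σt·t = 267, Σt = 27, Σ1 = 7, Σt·s = -506, Σs = -48.)
Eliminating c₀: 7·(row 1) − 27·(row 2) gives 1140·c₁ = 7·(-506) − 27·(-48) = -2246, so c₁ = -1123/570.
Then c₀ = ((-48) − 27·(-1123/570))/7 = 141/190.

c₀ = 0.742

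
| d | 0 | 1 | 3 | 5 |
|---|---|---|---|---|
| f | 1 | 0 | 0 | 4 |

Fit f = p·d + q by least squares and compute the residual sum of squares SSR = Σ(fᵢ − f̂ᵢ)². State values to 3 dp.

From the data, Σd·d = 35, Σd = 9, Σ1 = 4.
For Mᵀf: Σd·f = 20, Σf = 5.
Normal equations: [[35, 9]; [9, 4]]·[p, q]ᵀ = [20, 5]ᵀ.
Determinant 35·4 − 9² = 59.
p = (20·4 − 9·5)/59 = 35/59; q = (35·5 − 9·20)/59 = -5/59.
Residuals: 64/59, -30/59, -100/59, 66/59; SSR = 328/59.

SSR = 5.559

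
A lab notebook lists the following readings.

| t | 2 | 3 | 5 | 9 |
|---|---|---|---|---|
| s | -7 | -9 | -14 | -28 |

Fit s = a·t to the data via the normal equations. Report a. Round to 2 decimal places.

Normal-equation sums: Σt·t = 119.
Right-hand side: Σt·s = -363.
Normal equations: [[119]]·[a]ᵀ = [-363]ᵀ.
a = (-363)/119 = -3.05042.

a = -3.05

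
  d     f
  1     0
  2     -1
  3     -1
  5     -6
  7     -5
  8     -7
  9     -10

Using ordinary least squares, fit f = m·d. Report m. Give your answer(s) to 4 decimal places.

m = -0.9270

Setting ∂/∂m … = 0 gives: 233·m = -216.
m = (-216)/233 = -0.927039.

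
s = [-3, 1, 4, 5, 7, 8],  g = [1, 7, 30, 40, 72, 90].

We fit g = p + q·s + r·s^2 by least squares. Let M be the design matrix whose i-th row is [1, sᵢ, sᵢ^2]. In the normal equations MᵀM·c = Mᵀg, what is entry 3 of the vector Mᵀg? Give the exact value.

Entry 3 ↔ basis s^2, so (Mᵀg)_{3} = Σᵢ (s^2)·gᵢ = (9)·(1) + (1)·(7) + (16)·(30) + (25)·(40) + (49)·(72) + (64)·(90) = 10784.

10784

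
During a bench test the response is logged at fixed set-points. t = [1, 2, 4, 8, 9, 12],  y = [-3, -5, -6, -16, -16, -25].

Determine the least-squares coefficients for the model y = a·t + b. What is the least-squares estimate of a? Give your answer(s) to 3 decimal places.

a = -1.947

Compute the Gram sums: Σt·t = 310, Σt = 36, Σ1 = 6.
For Aᵀy: Σt·y = -609, Σy = -71.
Eliminating b: 6·(row 1) − 36·(row 2) gives 564·a = 6·(-609) − 36·(-71) = -1098, so a = -183/94.
Then b = ((-71) − 36·(-183/94))/6 = -43/282.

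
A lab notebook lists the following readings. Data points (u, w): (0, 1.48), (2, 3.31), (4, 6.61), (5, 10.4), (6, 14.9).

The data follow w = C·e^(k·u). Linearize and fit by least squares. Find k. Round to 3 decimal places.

k = 0.383

Linearized form: ln w = k·u + ln C. From the 5 transformed points,
AᵀA = [[81.0000, 17.0000]; [17.0000, 5]], rhs = [37.8654, 8.5207]ᵀ  (here Σu = 17.0000, Σ(u)² = 81.0000, Σln w = 8.5207, Σu·ln w = 37.8654).
Solving (det = 116.0000): k = 0.38340, ln C = 0.40058.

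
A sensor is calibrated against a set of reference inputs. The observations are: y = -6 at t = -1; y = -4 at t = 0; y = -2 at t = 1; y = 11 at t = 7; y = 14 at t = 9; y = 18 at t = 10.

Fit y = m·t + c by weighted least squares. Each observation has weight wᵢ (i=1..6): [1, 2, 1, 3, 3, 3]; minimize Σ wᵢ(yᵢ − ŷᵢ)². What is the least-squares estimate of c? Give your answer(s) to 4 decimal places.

MᵀWM·[m, c]ᵀ = MᵀWy reads: 692·m + 78·c = 1153;  78·m + 13·c = 113.
(Σwᵢ·t·t = 692, Σwᵢ·t = 78, Σwᵢ·1 = 13, Σwᵢ·t·y = 1153, Σwᵢ·y = 113.)
Determinant 692·13 − 78² = 2912.
m = (1153·13 − 78·113)/2912 = 475/224; c = (692·113 − 78·1153)/2912 = -5869/1456.

c = -4.0309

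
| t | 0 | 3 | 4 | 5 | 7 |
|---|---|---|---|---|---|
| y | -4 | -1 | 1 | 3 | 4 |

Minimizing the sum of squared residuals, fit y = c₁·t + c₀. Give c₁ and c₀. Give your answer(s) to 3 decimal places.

From the data, Σt·t = 99, Σt = 19, Σ1 = 5.
Right-hand side: Σt·y = 44, Σy = 3.
So XᵀX·[c₁, c₀]ᵀ = Xᵀy: [[99, 19]; [19, 5]]·[c₁, c₀]ᵀ = [44, 3]ᵀ.
Eliminating c₀: 5·(row 1) − 19·(row 2) gives 134·c₁ = 5·44 − 19·3 = 163, so c₁ = 163/134.
Then c₀ = (3 − 19·(163/134))/5 = -539/134.

c₁ = 1.216, c₀ = -4.022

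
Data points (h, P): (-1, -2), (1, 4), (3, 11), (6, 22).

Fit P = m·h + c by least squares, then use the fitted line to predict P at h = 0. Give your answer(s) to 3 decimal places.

P̂ = 0.991

Normal-equation sums: Σh·h = 47, Σh = 9, Σ1 = 4.
And Σh·P = 171, ΣP = 35.
Normal equations: [[47, 9]; [9, 4]]·[m, c]ᵀ = [171, 35]ᵀ.
Δ = 47·4 − 9² = 107.
m = (171·4 − 9·35)/107 = 369/107; c = (47·35 − 9·171)/107 = 106/107.
At h = 0: P̂ = (369/107)·(0) + (106/107)·(1) = 106/107.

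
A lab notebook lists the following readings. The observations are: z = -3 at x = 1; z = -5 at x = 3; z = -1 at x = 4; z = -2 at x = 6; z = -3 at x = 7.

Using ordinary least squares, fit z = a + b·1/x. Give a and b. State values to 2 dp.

Setting ∂/∂a … = 0 gives: 5·a + (53/28)·b = -14;  (53/28)·a + (8621/7056)·b = -159/28.
Eliminating b: (8621/7056)·(row 1) − (53/28)·(row 2) gives (1114/441)·a = (8621/7056)·(-14) − (53/28)·(-159/28) = -44851/7056, so a = -44851/17824.
Then b = ((-159/28) − (53/28)·(-44851/17824))/(8621/7056) = -3339/4456.

a = -2.52, b = -0.75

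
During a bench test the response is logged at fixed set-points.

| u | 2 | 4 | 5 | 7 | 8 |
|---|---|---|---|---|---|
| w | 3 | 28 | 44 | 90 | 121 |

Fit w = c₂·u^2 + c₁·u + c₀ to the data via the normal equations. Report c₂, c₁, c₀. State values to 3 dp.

From the data, Σu^2·u^2 = 7394, Σu^2·u = 1052, Σu^2 = 158, Σu·u = 158, Σu = 26, Σ1 = 5.
Moment sums: Σu^2·w = 13714, Σu·w = 1936, Σw = 286.
Normal equations: [[7394, 1052, 158]; [1052, 158, 26]; [158, 26, 5]]·[c₂, c₁, c₀]ᵀ = [13714, 1936, 286]ᵀ.
Row-reducing yields c₂ = 149/77, c₁ = 10/77, c₀ = -356/77.

c₂ = 1.935, c₁ = 0.130, c₀ = -4.623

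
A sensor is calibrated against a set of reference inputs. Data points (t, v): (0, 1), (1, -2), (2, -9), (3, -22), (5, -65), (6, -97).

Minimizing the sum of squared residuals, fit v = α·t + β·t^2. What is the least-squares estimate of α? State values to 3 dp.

α = 1.421

AᵀA·[α, β]ᵀ = Aᵀv reads: 75·α + 377·β = -993;  377·α + 2019·β = -5353.
Δ = 75·2019 − 377² = 9296.
α = ((-993)·2019 − 377·(-5353))/9296 = 6607/4648; β = (75·(-5353) − 377·(-993))/9296 = -13557/4648.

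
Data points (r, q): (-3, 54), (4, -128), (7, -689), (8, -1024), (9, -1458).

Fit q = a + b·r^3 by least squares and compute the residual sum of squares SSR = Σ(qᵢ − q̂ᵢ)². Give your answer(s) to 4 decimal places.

Compute the Gram sums: Σ1 = 5, Σr^3 = 1621, Σr^3·r^3 = 916059.
And Σq = -3245, Σr^3·q = -1833147.
MᵀM·[a, b]ᵀ = Mᵀq becomes [[5, 1621]; [1621, 916059]]·[a, b]ᵀ = [-3245, -1833147]ᵀ.
Determinant 5·916059 − 1621² = 1952654.
a = ((-3245)·916059 − 1621·(-1833147))/1952654 = -540084/976327; b = (5·(-1833147) − 1621·(-3245))/1952654 = -1952795/976327.
Residuals: 536277/976327, 549108/976327, -2340534/976327, 612276/976327, 2541/3859; SSR = 7021602/976327.

SSR = 7.1919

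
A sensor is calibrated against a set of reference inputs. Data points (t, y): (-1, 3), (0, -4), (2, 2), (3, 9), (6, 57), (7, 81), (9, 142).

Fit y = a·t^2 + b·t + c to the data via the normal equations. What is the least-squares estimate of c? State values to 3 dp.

The normal equations are: 10356·a + 1322·b + 180·c = 17615;  1322·a + 180·b + 26·c = 2215;  180·a + 26·b + 7·c = 290.
(Σt^2·t^2 = 10356, Σt^2·t = 1322, Σt^2 = 180, Σt·t = 180, Σt = 26, Σ1 = 7, Σt^2·y = 17615, Σt·y = 2215, Σy = 290.)
Inverting the 3×3 Gram matrix, [a, b, c]ᵀ = [363815/178018, -421535/178018, -207255/89009]ᵀ.

c = -2.328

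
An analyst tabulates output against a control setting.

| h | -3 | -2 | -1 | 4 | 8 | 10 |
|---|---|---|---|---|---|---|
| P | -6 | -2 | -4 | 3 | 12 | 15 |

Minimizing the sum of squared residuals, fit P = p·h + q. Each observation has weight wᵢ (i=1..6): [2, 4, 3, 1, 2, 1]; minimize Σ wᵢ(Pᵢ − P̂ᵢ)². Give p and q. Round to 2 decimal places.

p = 1.52, q = -0.75

Entries of XᵀWX: Σwᵢ·h·h = 281, Σwᵢ·h = 13, Σwᵢ·1 = 13.
Right-hand side: Σwᵢ·h·P = 418, Σwᵢ·P = 10.
Normal equations: [[281, 13]; [13, 13]]·[p, q]ᵀ = [418, 10]ᵀ.
Δ = 281·13 − 13² = 3484.
p = (418·13 − 13·10)/3484 = 102/67; q = (281·10 − 13·418)/3484 = -656/871.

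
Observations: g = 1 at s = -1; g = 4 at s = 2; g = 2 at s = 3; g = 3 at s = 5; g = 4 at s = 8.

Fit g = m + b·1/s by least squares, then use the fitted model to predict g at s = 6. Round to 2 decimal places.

ĝ = 3.02

Normal-equation sums: Σ1 = 5, Σ1/s = 19/120, Σ1/s·1/s = 20401/14400.
Moment sums: Σg = 14, Σ1/s·g = 83/30.
So MᵀM·[m, b]ᵀ = Mᵀg: [[5, 19/120]; [19/120, 20401/14400]]·[m, b]ᵀ = [14, 83/30]ᵀ.
Eliminating b: (20401/14400)·(row 1) − (19/120)·(row 2) gives (25411/3600)·m = (20401/14400)·14 − (19/120)·(83/30) = 15517/800, so m = 139653/50822.
Then b = ((83/30) − (19/120)·(139653/50822))/(20401/14400) = 41820/25411.
At s = 6: ĝ = (139653/50822)·(1) + (41820/25411)·(1/6) = 153593/50822.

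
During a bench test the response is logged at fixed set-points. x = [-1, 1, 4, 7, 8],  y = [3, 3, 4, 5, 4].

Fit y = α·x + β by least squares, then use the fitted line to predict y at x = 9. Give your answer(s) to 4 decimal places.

The normal system AᵀA·[α, β]ᵀ = Aᵀy is [[131, 19]; [19, 5]]·[α, β]ᵀ = [83, 19]ᵀ.
Determinant 131·5 − 19² = 294.
α = (83·5 − 19·19)/294 = 9/49; β = (131·19 − 19·83)/294 = 152/49.
At x = 9: ŷ = (9/49)·(9) + (152/49)·(1) = 233/49.

ŷ = 4.7551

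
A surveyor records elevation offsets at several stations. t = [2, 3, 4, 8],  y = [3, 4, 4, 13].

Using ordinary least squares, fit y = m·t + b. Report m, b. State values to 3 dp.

m = 1.735, b = -1.373

Compute the Gram sums: Σt·t = 93, Σt = 17, Σ1 = 4.
For Xᵀy: Σt·y = 138, Σy = 24.
Normal equations: [[93, 17]; [17, 4]]·[m, b]ᵀ = [138, 24]ᵀ.
Eliminating b: 4·(row 1) − 17·(row 2) gives 83·m = 4·138 − 17·24 = 144, so m = 144/83.
Then b = (24 − 17·(144/83))/4 = -114/83.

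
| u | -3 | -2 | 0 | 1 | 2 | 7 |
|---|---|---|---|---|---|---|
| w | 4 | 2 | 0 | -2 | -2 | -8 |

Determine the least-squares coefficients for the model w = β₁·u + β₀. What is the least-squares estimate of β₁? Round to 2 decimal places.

With design matrix A, AᵀA = [[67, 5]; [5, 6]] and Aᵀw = [-78, -6]ᵀ.
Determinant 67·6 − 5² = 377.
β₁ = ((-78)·6 − 5·(-6))/377 = -438/377; β₀ = (67·(-6) − 5·(-78))/377 = -12/377.

β₁ = -1.16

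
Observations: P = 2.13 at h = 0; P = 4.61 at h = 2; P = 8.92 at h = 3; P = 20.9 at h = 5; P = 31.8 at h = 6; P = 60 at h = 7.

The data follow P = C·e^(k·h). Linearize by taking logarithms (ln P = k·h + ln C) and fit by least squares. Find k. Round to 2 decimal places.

Taking logs, ln P = k·h + ln C, so regress ln P on h.
Σh = 23.0000, Σ(h)² = 123.0000, Σln P = 15.0662, Σh·ln P = 74.2373.
Equations: 123.0000·k + 23.0000·ln C = 74.2373;  23.0000·k + 6·ln C = 15.0662.
Slope k = (n·Σh·ln P − Σh·Σln P)/(n·Σ(h)² − (Σh)²) = (6·74.2373 − 23.0000·15.0662)/209.0000 = 0.47321; ln C = (Σln P − k·Σh)/n = 0.69706.

k = 0.47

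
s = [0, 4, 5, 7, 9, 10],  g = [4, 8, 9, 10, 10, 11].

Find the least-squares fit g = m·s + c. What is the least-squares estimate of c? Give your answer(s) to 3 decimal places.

Normal-equation sums: Σs·s = 271, Σs = 35, Σ1 = 6.
And Σs·g = 347, Σg = 52.
AᵀA·[m, c]ᵀ = Aᵀg becomes [[271, 35]; [35, 6]]·[m, c]ᵀ = [347, 52]ᵀ.
Determinant 271·6 − 35² = 401.
m = (347·6 − 35·52)/401 = 262/401; c = (271·52 − 35·347)/401 = 1947/401.

c = 4.855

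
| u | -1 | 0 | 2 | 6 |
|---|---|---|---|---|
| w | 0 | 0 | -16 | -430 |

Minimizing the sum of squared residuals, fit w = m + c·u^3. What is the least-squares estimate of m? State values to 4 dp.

Forming AᵀA = [[4, 223]; [223, 46721]] and Aᵀw = [-446, -93008]ᵀ gives AᵀA·[m, c]ᵀ = Aᵀw.
det = 4·46721 − 223² = 137155.
m = ((-446)·46721 − 223·(-93008))/137155 = -96782/137155; c = (4·(-93008) − 223·(-446))/137155 = -272574/137155.

m = -0.7056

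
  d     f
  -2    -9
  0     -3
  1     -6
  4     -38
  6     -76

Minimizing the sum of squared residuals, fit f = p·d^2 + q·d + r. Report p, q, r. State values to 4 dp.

p = -1.8520, q = -1.0493, r = -3.3980

The normal system MᵀM·[p, q, r]ᵀ = Mᵀf is [[1569, 273, 57]; [273, 57, 9]; [57, 9, 5]]·[p, q, r]ᵀ = [-3386, -596, -132]ᵀ.
Solving the 3×3 system (Gaussian elimination) gives p = -363/196, q = -617/588, r = -333/98.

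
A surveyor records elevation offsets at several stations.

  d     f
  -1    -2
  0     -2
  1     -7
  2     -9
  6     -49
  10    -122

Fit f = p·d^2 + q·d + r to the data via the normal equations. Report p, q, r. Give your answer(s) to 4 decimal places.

Setting ∂/∂p … = 0 gives: 11314·p + 1224·q + 142·r = -14009;  1224·p + 142·q + 18·r = -1537;  142·p + 18·q + 6·r = -191.
Inverting the 3×3 Gram matrix, [p, q, r]ᵀ = [-49298/47317, -71293/47317, -251319/94634]ᵀ.

p = -1.0419, q = -1.5067, r = -2.6557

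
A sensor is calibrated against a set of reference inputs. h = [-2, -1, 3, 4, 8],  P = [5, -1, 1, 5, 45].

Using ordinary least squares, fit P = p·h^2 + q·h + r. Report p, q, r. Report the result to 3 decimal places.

p = 0.976, q = -1.801, r = -3.020

From the data, Σh^2·h^2 = 4450, Σh^2·h = 594, Σh^2 = 94, Σh·h = 94, Σh = 12, Σ1 = 5.
And Σh^2·P = 2988, Σh·P = 374, ΣP = 55.
Normal equations: [[4450, 594, 94]; [594, 94, 12]; [94, 12, 5]]·[p, q, r]ᵀ = [2988, 374, 55]ᵀ.
Solving the 3×3 system (Gaussian elimination) gives p = 683/700, q = -1261/700, r = -151/50.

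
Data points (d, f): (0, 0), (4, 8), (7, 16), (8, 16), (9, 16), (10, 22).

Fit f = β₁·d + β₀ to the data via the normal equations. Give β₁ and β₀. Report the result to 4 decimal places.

β₁ = 2.0481, β₀ = 0.0288

The normal equations are: 310·β₁ + 38·β₀ = 636;  38·β₁ + 6·β₀ = 78.
Δ = 310·6 − 38² = 416.
β₁ = (636·6 − 38·78)/416 = 213/104; β₀ = (310·78 − 38·636)/416 = 3/104.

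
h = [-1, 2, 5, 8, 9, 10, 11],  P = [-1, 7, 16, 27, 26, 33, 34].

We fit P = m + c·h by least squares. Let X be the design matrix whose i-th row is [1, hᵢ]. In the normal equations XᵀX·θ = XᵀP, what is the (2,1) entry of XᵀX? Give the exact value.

44

Row 2 ↔ basis h, column 1 ↔ basis 1, so (XᵀX)_{2,1} = Σᵢ h = (-1)·(1) + (2)·(1) + (5)·(1) + (8)·(1) + (9)·(1) + (10)·(1) + (11)·(1) = 44.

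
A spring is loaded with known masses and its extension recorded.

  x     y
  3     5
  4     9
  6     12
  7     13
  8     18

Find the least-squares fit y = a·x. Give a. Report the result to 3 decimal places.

a = 2.057

The normal equations are: 174·a = 358.
(Σx·x = 174, Σx·y = 358.)
Hence a = 358 / 174 ≈ 2.05747.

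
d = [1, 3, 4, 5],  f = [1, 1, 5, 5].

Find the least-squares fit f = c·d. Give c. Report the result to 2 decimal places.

c = 0.96

Entries of MᵀM: Σd·d = 51.
For Mᵀf: Σd·f = 49.
Normal equations: [[51]]·[c]ᵀ = [49]ᵀ.
Hence c = 49 / 51 ≈ 0.960784.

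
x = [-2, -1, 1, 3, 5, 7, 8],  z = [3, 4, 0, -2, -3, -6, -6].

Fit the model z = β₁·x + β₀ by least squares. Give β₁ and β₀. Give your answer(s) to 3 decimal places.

β₁ = -1.011, β₀ = 1.605

With design matrix A, AᵀA = [[153, 21]; [21, 7]] and Aᵀz = [-121, -10]ᵀ.
Eliminating β₀: 7·(row 1) − 21·(row 2) gives 630·β₁ = 7·(-121) − 21·(-10) = -637, so β₁ = -91/90.
Then β₀ = ((-10) − 21·(-91/90))/7 = 337/210.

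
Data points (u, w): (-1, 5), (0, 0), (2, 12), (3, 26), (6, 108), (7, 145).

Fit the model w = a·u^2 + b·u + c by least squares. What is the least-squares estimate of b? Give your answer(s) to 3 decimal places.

Compute the Gram sums: Σu^2·u^2 = 3795, Σu^2·u = 593, Σu^2 = 99, Σu·u = 99, Σu = 17, Σ1 = 6.
And Σu^2·w = 11280, Σu·w = 1760, Σw = 296.
Normal equations: [[3795, 593, 99]; [593, 99, 17]; [99, 17, 6]]·[a, b, c]ᵀ = [11280, 1760, 296]ᵀ.
Inverting the 3×3 Gram matrix, [a, b, c]ᵀ = [5582/1833, -1822/3055, 7112/9165]ᵀ.

b = -0.596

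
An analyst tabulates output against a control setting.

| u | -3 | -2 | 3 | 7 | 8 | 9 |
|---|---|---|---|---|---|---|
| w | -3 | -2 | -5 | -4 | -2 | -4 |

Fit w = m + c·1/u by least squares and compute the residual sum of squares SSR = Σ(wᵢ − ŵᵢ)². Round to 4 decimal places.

SSR = 3.8888

Forming XᵀX = [[6, -61/504]; [-61/504, 132241/254016]] and Xᵀw = [-20, -235/252]ᵀ gives XᵀX·[m, c]ᵀ = Xᵀw.
det = 6·(132241/254016) − (-61/504)² = 789725/254016.
m = ((-20)·(132241/254016) − (-61/504)·(-235/252))/(789725/254016) = -534698/157945; c = (6·(-235/252) − (-61/504)·(-20))/(789725/254016) = -407232/157945.
Residuals: -74881/157945, 15192/157945, -119283/157945, -38906/157945, 269712/157945, -51834/157945; SSR = 122842/31589.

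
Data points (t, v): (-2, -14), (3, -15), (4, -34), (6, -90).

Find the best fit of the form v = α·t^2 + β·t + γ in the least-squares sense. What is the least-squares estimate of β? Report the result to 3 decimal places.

β = 2.875

The normal equations are: 1649·α + 299·β + 65·γ = -3975;  299·α + 65·β + 11·γ = -693;  65·α + 11·β + 4·γ = -153.
Row-reducing yields α = -3166/1023, β = 2941/1023, γ = 1410/341.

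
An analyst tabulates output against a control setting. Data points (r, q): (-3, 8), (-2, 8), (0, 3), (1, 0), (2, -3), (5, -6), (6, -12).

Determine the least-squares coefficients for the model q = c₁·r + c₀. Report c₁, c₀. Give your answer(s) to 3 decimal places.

The normal system MᵀM·[c₁, c₀]ᵀ = Mᵀq is [[79, 9]; [9, 7]]·[c₁, c₀]ᵀ = [-148, -2]ᵀ.
det = 79·7 − 9² = 472.
c₁ = ((-148)·7 − 9·(-2))/472 = -509/236; c₀ = (79·(-2) − 9·(-148))/472 = 587/236.

c₁ = -2.157, c₀ = 2.487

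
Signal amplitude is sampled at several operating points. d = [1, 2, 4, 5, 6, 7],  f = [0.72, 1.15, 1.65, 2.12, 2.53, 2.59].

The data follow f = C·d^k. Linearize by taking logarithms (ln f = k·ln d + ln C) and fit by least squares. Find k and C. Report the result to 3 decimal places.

k = 0.669, C = 0.713

Linearized form: ln f = k·ln d + ln C. From the 6 transformed points,
AᵀA = [[11.9895, 7.4265]; [7.4265, 6]], rhs = [5.5154, 2.9433]ᵀ  (here Σln d = 7.4265, Σ(ln d)² = 11.9895, Σln f = 2.9433, Σln d·ln f = 5.5154).
Δ = 11.9895·6 − (7.4265)² = 16.7835; k = (5.5154·6 − 7.4265·2.9433)/16.7835 = 0.66934, ln C = (11.9895·2.9433 − 7.4265·5.5154)/16.7835 = -0.33793, so C = exp(-0.33793) = 0.71325.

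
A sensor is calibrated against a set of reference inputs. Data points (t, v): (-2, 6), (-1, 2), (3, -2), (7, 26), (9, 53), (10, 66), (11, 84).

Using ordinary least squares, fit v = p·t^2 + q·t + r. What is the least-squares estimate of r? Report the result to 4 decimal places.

r = -2.3214

From the data, Σt^2·t^2 = 33701, Σt^2·t = 3421, Σt^2 = 365, Σt·t = 365, Σt = 37, Σ1 = 7.
And Σt^2·v = 22339, Σt·v = 2223, Σv = 235.
MᵀM·[p, q, r]ᵀ = Mᵀv becomes [[33701, 3421, 365]; [3421, 365, 37]; [365, 37, 7]]·[p, q, r]ᵀ = [22339, 2223, 235]ᵀ.
Row-reducing yields p = 214901/227598, q = -574459/227598, r = -88056/37933.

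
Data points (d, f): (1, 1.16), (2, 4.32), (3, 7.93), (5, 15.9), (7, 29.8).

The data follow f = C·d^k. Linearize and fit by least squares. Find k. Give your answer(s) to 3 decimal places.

Taking logs, ln f = k·ln d + ln C, so regress ln f on ln d.
Sums: Σln d = 5.3471, Σ(ln d)² = 8.0643, Σln f = 9.8432, Σln d·ln f = 14.3467.
Normal system: [[8.0643, 5.3471]; [5.3471, 5]]·[k, ln C]ᵀ = [14.3467, 9.8432]ᵀ.
Solving (det = 11.7297): k = 1.62844, ln C = 0.22714.

k = 1.628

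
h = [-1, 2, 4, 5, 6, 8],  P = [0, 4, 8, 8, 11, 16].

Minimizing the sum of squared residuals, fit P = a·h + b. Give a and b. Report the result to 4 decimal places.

a = 1.7200, b = 0.9533

Forming MᵀM = [[146, 24]; [24, 6]] and MᵀP = [274, 47]ᵀ gives MᵀM·[a, b]ᵀ = MᵀP.
det = 146·6 − 24² = 300.
a = (274·6 − 24·47)/300 = 43/25; b = (146·47 − 24·274)/300 = 143/150.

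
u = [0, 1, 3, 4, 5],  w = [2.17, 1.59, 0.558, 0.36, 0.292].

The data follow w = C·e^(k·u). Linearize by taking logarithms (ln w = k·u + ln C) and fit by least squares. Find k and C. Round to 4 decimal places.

With ln wᵢ as the transformed response and uᵢ as the regressor:
XᵀX = [[51.0000, 13.0000]; [13.0000, 5]], rhs = [-11.5281, -1.5976]ᵀ  (here Σu = 13.0000, Σ(u)² = 51.0000, Σln w = -1.5976, Σu·ln w = -11.5281).
Slope k = (n·Σu·ln w − Σu·Σln w)/(n·Σ(u)² − (Σu)²) = (5·-11.5281 − 13.0000·-1.5976)/86.0000 = -0.42874; ln C = (Σln w − k·Σu)/n = 0.79521, so C = exp(0.79521) = 2.21490.

k = -0.4287, C = 2.2149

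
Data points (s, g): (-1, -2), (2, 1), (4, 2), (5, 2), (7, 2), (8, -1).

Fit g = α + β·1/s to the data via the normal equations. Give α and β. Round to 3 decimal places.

α = 0.577, β = 2.474

Sums needed: Σ1 = 6, Σ1/s = 61/280, Σ1/s·1/s = 108861/78400.
And Σg = 4, Σ1/s·g = 997/280.
Normal equations: [[6, 61/280]; [61/280, 108861/78400]]·[α, β]ᵀ = [4, 997/280]ᵀ.
Δ = 6·(108861/78400) − (61/280)² = 129889/15680.
α = (4·(108861/78400) − (61/280)·(997/280))/(129889/15680) = 374627/649445; β = (6·(997/280) − (61/280)·4)/(129889/15680) = 321328/129889.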